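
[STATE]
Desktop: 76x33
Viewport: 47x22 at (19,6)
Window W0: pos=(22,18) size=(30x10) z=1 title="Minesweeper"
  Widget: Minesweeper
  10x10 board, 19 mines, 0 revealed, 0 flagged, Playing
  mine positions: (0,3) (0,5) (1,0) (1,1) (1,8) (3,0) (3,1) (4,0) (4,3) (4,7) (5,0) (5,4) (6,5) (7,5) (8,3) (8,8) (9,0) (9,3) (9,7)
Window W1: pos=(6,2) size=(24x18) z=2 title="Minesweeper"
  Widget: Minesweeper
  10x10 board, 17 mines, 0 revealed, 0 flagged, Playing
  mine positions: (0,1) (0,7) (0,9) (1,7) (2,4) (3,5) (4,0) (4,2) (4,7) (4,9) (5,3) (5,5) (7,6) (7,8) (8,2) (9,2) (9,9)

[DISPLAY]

          ┃                                    
          ┃                                    
          ┃                                    
          ┃                                    
          ┃                                    
          ┃                                    
          ┃                                    
          ┃                                    
          ┃                                    
          ┃                                    
          ┃                                    
          ┃                                    
          ┃━━━━━━━━━━━━━━━━━━━━━┓              
━━━━━━━━━━┛eeper                ┃              
   ┠────────────────────────────┨              
   ┃■■■■■■■■■■                  ┃              
   ┃■■■■■■■■■■                  ┃              
   ┃■■■■■■■■■■                  ┃              
   ┃■■■■■■■■■■                  ┃              
   ┃■■■■■■■■■■                  ┃              
   ┃■■■■■■■■■■                  ┃              
   ┗━━━━━━━━━━━━━━━━━━━━━━━━━━━━┛              


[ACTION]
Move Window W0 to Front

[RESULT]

          ┃                                    
          ┃                                    
          ┃                                    
          ┃                                    
          ┃                                    
          ┃                                    
          ┃                                    
          ┃                                    
          ┃                                    
          ┃                                    
          ┃                                    
          ┃                                    
   ┏━━━━━━━━━━━━━━━━━━━━━━━━━━━━┓              
━━━┃ Minesweeper                ┃              
   ┠────────────────────────────┨              
   ┃■■■■■■■■■■                  ┃              
   ┃■■■■■■■■■■                  ┃              
   ┃■■■■■■■■■■                  ┃              
   ┃■■■■■■■■■■                  ┃              
   ┃■■■■■■■■■■                  ┃              
   ┃■■■■■■■■■■                  ┃              
   ┗━━━━━━━━━━━━━━━━━━━━━━━━━━━━┛              


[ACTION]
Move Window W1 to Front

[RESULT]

          ┃                                    
          ┃                                    
          ┃                                    
          ┃                                    
          ┃                                    
          ┃                                    
          ┃                                    
          ┃                                    
          ┃                                    
          ┃                                    
          ┃                                    
          ┃                                    
          ┃━━━━━━━━━━━━━━━━━━━━━┓              
━━━━━━━━━━┛eeper                ┃              
   ┠────────────────────────────┨              
   ┃■■■■■■■■■■                  ┃              
   ┃■■■■■■■■■■                  ┃              
   ┃■■■■■■■■■■                  ┃              
   ┃■■■■■■■■■■                  ┃              
   ┃■■■■■■■■■■                  ┃              
   ┃■■■■■■■■■■                  ┃              
   ┗━━━━━━━━━━━━━━━━━━━━━━━━━━━━┛              


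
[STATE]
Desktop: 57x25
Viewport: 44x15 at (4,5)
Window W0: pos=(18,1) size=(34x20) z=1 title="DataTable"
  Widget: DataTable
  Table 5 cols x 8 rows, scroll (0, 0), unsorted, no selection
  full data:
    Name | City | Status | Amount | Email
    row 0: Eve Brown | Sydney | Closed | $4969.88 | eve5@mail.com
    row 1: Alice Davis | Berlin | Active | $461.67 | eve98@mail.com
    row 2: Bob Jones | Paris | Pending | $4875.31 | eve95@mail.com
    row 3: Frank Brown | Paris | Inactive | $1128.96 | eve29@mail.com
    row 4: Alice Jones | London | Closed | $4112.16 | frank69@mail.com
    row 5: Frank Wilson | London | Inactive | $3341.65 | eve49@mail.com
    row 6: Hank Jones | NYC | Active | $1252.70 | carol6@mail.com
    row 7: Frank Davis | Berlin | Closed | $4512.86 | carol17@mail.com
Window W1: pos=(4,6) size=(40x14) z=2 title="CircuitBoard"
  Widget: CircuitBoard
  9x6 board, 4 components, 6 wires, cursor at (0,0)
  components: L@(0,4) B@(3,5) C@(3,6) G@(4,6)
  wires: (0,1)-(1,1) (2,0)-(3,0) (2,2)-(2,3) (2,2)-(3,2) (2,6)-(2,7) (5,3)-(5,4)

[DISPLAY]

              ┃────────────┼──────┼────────┼
┏━━━━━━━━━━━━━━━━━━━━━━━━━━━━━━━━━━━━━━┓d  │
┃ CircuitBoard                         ┃e  │
┠──────────────────────────────────────┨ng │
┃   0 1 2 3 4 5 6 7 8                  ┃ive│
┃0  [.]  ·           L                 ┃d  │
┃        │                             ┃ive│
┃1       ·                             ┃e  │
┃                                      ┃d  │
┃2   ·       · ─ ·           · ─ ·     ┃    
┃    │       │                         ┃    
┃3   ·       ·           B   C         ┃    
┃                                      ┃    
┃4                           G         ┃    
┗━━━━━━━━━━━━━━━━━━━━━━━━━━━━━━━━━━━━━━┛    


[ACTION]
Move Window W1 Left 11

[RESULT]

              ┃────────────┼──────┼────────┼
━━━━━━━━━━━━━━━━━━━━━━━━━━━━━━━━━━━┓losed  │
rcuitBoard                         ┃ctive  │
───────────────────────────────────┨ending │
0 1 2 3 4 5 6 7 8                  ┃nactive│
[.]  ·           L                 ┃losed  │
     │                             ┃nactive│
     ·                             ┃ctive  │
                                   ┃losed  │
 ·       · ─ ·           · ─ ·     ┃        
 │       │                         ┃        
 ·       ·           B   C         ┃        
                                   ┃        
                         G         ┃        
━━━━━━━━━━━━━━━━━━━━━━━━━━━━━━━━━━━┛        


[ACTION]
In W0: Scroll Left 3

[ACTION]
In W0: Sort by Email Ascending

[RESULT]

              ┃────────────┼──────┼────────┼
━━━━━━━━━━━━━━━━━━━━━━━━━━━━━━━━━━━┓losed  │
rcuitBoard                         ┃ctive  │
───────────────────────────────────┨nactive│
0 1 2 3 4 5 6 7 8                  ┃nactive│
[.]  ·           L                 ┃losed  │
     │                             ┃ending │
     ·                             ┃ctive  │
                                   ┃losed  │
 ·       · ─ ·           · ─ ·     ┃        
 │       │                         ┃        
 ·       ·           B   C         ┃        
                                   ┃        
                         G         ┃        
━━━━━━━━━━━━━━━━━━━━━━━━━━━━━━━━━━━┛        


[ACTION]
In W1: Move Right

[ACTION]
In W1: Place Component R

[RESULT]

              ┃────────────┼──────┼────────┼
━━━━━━━━━━━━━━━━━━━━━━━━━━━━━━━━━━━┓losed  │
rcuitBoard                         ┃ctive  │
───────────────────────────────────┨nactive│
0 1 2 3 4 5 6 7 8                  ┃nactive│
    [R]          L                 ┃losed  │
     │                             ┃ending │
     ·                             ┃ctive  │
                                   ┃losed  │
 ·       · ─ ·           · ─ ·     ┃        
 │       │                         ┃        
 ·       ·           B   C         ┃        
                                   ┃        
                         G         ┃        
━━━━━━━━━━━━━━━━━━━━━━━━━━━━━━━━━━━┛        


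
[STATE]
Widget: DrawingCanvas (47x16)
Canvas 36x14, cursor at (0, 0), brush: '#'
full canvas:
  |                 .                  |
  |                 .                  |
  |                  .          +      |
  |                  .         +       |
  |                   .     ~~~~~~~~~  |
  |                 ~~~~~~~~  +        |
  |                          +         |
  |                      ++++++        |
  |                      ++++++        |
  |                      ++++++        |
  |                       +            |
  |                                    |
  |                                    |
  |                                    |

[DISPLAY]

+                .                             
                 .                             
                  .          +                 
                  .         +                  
                   .     ~~~~~~~~~             
                 ~~~~~~~~  +                   
                          +                    
                      ++++++                   
                      ++++++                   
                      ++++++                   
                       +                       
                                               
                                               
                                               
                                               
                                               


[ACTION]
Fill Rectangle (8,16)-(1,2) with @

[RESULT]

+                .                             
  @@@@@@@@@@@@@@@.                             
  @@@@@@@@@@@@@@@ .          +                 
  @@@@@@@@@@@@@@@ .         +                  
  @@@@@@@@@@@@@@@  .     ~~~~~~~~~             
  @@@@@@@@@@@@@@@~~~~~~~~  +                   
  @@@@@@@@@@@@@@@         +                    
  @@@@@@@@@@@@@@@     ++++++                   
  @@@@@@@@@@@@@@@     ++++++                   
                      ++++++                   
                       +                       
                                               
                                               
                                               
                                               
                                               


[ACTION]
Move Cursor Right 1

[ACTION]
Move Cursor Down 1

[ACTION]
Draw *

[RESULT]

                 .                             
 *@@@@@@@@@@@@@@@.                             
  @@@@@@@@@@@@@@@ .          +                 
  @@@@@@@@@@@@@@@ .         +                  
  @@@@@@@@@@@@@@@  .     ~~~~~~~~~             
  @@@@@@@@@@@@@@@~~~~~~~~  +                   
  @@@@@@@@@@@@@@@         +                    
  @@@@@@@@@@@@@@@     ++++++                   
  @@@@@@@@@@@@@@@     ++++++                   
                      ++++++                   
                       +                       
                                               
                                               
                                               
                                               
                                               


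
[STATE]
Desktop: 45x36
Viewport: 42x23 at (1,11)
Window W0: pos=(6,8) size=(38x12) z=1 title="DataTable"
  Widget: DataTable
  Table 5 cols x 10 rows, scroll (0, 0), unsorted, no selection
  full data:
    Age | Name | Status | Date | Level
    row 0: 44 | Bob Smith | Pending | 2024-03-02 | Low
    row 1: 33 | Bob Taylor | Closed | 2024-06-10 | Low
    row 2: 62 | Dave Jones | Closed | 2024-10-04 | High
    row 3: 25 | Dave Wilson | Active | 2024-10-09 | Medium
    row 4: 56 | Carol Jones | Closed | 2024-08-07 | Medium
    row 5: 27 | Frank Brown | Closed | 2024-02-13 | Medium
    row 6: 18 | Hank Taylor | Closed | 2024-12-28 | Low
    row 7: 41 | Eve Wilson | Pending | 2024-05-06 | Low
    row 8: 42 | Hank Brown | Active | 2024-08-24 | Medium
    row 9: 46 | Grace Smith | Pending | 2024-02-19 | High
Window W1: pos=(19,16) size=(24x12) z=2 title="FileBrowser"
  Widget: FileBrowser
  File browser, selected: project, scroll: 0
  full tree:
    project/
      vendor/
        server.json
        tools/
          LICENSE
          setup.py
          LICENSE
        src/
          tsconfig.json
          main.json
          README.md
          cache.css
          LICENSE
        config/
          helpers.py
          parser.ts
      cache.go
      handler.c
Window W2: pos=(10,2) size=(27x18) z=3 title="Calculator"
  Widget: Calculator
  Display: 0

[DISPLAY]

     ┃Age┃│ 1 │ 2 │ 3 │ - │        ┃    │L
     ┃───┃├───┼───┼───┼───┤        ┃────┼─
     ┃44 ┃│ 0 │ . │ = │ + │        ┃3-02│L
     ┃33 ┃├───┼───┼───┼───┤        ┃6-10│L
     ┃62 ┃│ C │ MC│ MR│ M+│        ┃0-04│H
     ┃25 ┃└───┴───┴───┴───┘        ┃━━━━━┓
     ┃56 ┃                         ┃     ┃
     ┃27 ┃                         ┃─────┨
     ┗━━━┗━━━━━━━━━━━━━━━━━━━━━━━━━┛     ┃
                  ┃    [+] vendor/       ┃
                  ┃    cache.go          ┃
                  ┃    handler.c         ┃
                  ┃                      ┃
                  ┃                      ┃
                  ┃                      ┃
                  ┃                      ┃
                  ┗━━━━━━━━━━━━━━━━━━━━━━┛
                                          
                                          
                                          
                                          
                                          
                                          


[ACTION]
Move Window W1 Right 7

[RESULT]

     ┃Age┃│ 1 │ 2 │ 3 │ - │        ┃    │L
     ┃───┃├───┼───┼───┼───┤        ┃────┼─
     ┃44 ┃│ 0 │ . │ = │ + │        ┃3-02│L
     ┃33 ┃├───┼───┼───┼───┤        ┃6-10│L
     ┃62 ┃│ C │ MC│ MR│ M+│        ┃0-04│H
     ┃25 ┃└───┴───┴───┴───┘        ┃━━━━━━
     ┃56 ┃                         ┃      
     ┃27 ┃                         ┃──────
     ┗━━━┗━━━━━━━━━━━━━━━━━━━━━━━━━┛      
                    ┃    [+] vendor/      
                    ┃    cache.go         
                    ┃    handler.c        
                    ┃                     
                    ┃                     
                    ┃                     
                    ┃                     
                    ┗━━━━━━━━━━━━━━━━━━━━━
                                          
                                          
                                          
                                          
                                          
                                          


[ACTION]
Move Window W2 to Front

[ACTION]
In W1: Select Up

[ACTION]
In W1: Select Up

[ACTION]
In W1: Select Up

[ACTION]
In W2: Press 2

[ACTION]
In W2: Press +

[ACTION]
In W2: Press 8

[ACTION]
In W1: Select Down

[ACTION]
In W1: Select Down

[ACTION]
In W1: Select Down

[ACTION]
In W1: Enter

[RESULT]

     ┃Age┃│ 1 │ 2 │ 3 │ - │        ┃    │L
     ┃───┃├───┼───┼───┼───┤        ┃────┼─
     ┃44 ┃│ 0 │ . │ = │ + │        ┃3-02│L
     ┃33 ┃├───┼───┼───┼───┤        ┃6-10│L
     ┃62 ┃│ C │ MC│ MR│ M+│        ┃0-04│H
     ┃25 ┃└───┴───┴───┴───┘        ┃━━━━━━
     ┃56 ┃                         ┃      
     ┃27 ┃                         ┃──────
     ┗━━━┗━━━━━━━━━━━━━━━━━━━━━━━━━┛      
                    ┃    [+] vendor/      
                    ┃    cache.go         
                    ┃  > handler.c        
                    ┃                     
                    ┃                     
                    ┃                     
                    ┃                     
                    ┗━━━━━━━━━━━━━━━━━━━━━
                                          
                                          
                                          
                                          
                                          
                                          


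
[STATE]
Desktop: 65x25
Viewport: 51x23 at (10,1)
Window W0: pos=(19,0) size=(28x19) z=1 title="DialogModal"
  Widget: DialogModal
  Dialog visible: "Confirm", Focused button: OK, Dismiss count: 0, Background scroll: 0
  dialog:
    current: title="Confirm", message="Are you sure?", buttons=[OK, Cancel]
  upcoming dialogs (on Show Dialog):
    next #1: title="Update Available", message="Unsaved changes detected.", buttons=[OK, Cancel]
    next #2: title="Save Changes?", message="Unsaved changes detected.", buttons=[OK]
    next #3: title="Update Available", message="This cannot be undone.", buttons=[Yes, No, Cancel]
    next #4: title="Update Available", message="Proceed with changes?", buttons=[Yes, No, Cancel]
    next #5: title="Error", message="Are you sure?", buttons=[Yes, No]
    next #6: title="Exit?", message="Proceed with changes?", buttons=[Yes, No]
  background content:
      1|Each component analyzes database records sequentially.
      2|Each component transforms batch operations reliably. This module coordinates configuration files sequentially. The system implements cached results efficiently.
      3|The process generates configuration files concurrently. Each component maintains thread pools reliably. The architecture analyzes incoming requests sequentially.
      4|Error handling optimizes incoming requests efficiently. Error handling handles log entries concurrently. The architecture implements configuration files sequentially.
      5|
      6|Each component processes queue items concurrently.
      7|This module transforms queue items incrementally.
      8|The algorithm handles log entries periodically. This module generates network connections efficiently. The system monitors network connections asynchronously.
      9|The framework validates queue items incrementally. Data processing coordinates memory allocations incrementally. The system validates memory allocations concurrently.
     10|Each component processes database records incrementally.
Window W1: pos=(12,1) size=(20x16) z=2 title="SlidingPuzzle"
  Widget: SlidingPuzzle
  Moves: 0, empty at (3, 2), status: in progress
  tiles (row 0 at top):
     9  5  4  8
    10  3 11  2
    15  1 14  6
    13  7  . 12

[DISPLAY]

  ┏━━━━━━━━━━━━━━━━━━┓              ┃              
  ┃ SlidingPuzzle    ┃──────────────┨              
  ┠──────────────────┨nt analyzes da┃              
  ┃┌────┬────┬────┬──┃nt transforms ┃              
  ┃│  9 │  5 │  4 │  ┃generates conf┃              
  ┃├────┼────┼────┼──┃ng optimizes i┃              
  ┃│ 10 │  3 │ 11 │  ┃              ┃              
  ┃├────┼────┼────┼──┃────────┐ses q┃              
  ┃│ 15 │  1 │ 14 │  ┃firm    │s que┃              
  ┃├────┼────┼────┼──┃u sure? │ log ┃              
  ┃│ 13 │  7 │    │ 1┃Cancel  │es qu┃              
  ┃└────┴────┴────┴──┃────────┘ses d┃              
  ┃Moves: 0          ┃              ┃              
  ┃                  ┃              ┃              
  ┃                  ┃              ┃              
  ┗━━━━━━━━━━━━━━━━━━┛              ┃              
         ┃                          ┃              
         ┗━━━━━━━━━━━━━━━━━━━━━━━━━━┛              
                                                   
                                                   
                                                   
                                                   
                                                   


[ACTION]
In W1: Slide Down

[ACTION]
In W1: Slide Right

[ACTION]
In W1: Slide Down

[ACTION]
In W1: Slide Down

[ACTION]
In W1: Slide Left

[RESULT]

  ┏━━━━━━━━━━━━━━━━━━┓              ┃              
  ┃ SlidingPuzzle    ┃──────────────┨              
  ┠──────────────────┨nt analyzes da┃              
  ┃┌────┬────┬────┬──┃nt transforms ┃              
  ┃│  9 │  4 │    │  ┃generates conf┃              
  ┃├────┼────┼────┼──┃ng optimizes i┃              
  ┃│ 10 │  5 │ 11 │  ┃              ┃              
  ┃├────┼────┼────┼──┃────────┐ses q┃              
  ┃│ 15 │  3 │  1 │  ┃firm    │s que┃              
  ┃├────┼────┼────┼──┃u sure? │ log ┃              
  ┃│ 13 │  7 │ 14 │ 1┃Cancel  │es qu┃              
  ┃└────┴────┴────┴──┃────────┘ses d┃              
  ┃Moves: 5          ┃              ┃              
  ┃                  ┃              ┃              
  ┃                  ┃              ┃              
  ┗━━━━━━━━━━━━━━━━━━┛              ┃              
         ┃                          ┃              
         ┗━━━━━━━━━━━━━━━━━━━━━━━━━━┛              
                                                   
                                                   
                                                   
                                                   
                                                   


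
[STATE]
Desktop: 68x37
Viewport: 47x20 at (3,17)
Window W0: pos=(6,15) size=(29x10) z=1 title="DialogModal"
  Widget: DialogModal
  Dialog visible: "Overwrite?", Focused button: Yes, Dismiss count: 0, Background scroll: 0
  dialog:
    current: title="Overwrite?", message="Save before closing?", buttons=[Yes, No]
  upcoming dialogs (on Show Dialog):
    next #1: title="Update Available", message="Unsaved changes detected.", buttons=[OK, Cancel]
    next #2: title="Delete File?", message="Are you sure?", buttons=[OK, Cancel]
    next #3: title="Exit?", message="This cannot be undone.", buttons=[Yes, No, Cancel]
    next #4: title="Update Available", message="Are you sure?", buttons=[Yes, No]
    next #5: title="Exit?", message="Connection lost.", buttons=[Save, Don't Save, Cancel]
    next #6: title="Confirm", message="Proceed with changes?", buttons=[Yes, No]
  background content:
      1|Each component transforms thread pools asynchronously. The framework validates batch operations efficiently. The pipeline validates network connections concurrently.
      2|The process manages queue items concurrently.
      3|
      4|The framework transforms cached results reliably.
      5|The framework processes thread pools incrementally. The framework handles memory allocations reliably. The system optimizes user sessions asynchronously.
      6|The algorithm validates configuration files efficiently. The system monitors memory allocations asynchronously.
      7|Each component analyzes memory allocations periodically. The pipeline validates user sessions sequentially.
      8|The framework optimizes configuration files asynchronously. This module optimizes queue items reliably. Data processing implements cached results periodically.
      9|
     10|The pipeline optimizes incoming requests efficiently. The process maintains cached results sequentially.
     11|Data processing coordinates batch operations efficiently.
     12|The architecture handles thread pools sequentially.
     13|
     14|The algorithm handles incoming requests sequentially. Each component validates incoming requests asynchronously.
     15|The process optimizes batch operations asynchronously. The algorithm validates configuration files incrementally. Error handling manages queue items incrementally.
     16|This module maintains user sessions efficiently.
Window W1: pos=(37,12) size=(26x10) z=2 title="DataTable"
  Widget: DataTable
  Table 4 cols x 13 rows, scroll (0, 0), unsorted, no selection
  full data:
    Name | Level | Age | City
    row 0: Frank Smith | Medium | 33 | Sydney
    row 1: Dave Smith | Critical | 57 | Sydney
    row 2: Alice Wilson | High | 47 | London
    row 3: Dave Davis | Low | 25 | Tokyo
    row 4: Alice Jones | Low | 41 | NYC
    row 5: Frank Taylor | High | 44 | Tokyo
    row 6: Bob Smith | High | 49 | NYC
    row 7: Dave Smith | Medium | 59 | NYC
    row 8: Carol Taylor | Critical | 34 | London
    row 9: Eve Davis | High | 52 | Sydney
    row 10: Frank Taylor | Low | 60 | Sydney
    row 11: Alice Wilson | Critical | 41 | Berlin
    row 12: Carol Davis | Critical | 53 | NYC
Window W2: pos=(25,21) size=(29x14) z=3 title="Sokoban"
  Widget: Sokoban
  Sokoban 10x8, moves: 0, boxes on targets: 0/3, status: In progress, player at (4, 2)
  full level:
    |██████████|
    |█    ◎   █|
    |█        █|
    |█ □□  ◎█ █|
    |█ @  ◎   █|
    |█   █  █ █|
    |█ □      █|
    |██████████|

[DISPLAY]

   ┠───────────────────────────┨  ┃Frank Smith 
   ┃Ea┌─────────────────────┐ t┃  ┃Dave Smith  
   ┃Th│      Overwrite?     │ i┃  ┃Alice Wilson
   ┃  │ Save before closing?│  ┃  ┃Dave Davis  
   ┃Th│      [Yes]  No┏━━━━━━━━━━━━━━━━━━━━━━━━
   ┃Th└───────────────┃ Sokoban                
   ┃The algorithm vali┠────────────────────────
   ┗━━━━━━━━━━━━━━━━━━┃██████████              
                      ┃█    ◎   █              
                      ┃█        █              
                      ┃█ □□  ◎█ █              
                      ┃█ @  ◎   █              
                      ┃█   █  █ █              
                      ┃█ □      █              
                      ┃██████████              
                      ┃Moves: 0  0/3           
                      ┃                        
                      ┗━━━━━━━━━━━━━━━━━━━━━━━━
                                               
                                               


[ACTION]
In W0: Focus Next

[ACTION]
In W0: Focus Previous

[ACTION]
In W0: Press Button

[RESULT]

   ┠───────────────────────────┨  ┃Frank Smith 
   ┃Each component transforms t┃  ┃Dave Smith  
   ┃The process manages queue i┃  ┃Alice Wilson
   ┃                           ┃  ┃Dave Davis  
   ┃The framework tran┏━━━━━━━━━━━━━━━━━━━━━━━━
   ┃The framework proc┃ Sokoban                
   ┃The algorithm vali┠────────────────────────
   ┗━━━━━━━━━━━━━━━━━━┃██████████              
                      ┃█    ◎   █              
                      ┃█        █              
                      ┃█ □□  ◎█ █              
                      ┃█ @  ◎   █              
                      ┃█   █  █ █              
                      ┃█ □      █              
                      ┃██████████              
                      ┃Moves: 0  0/3           
                      ┃                        
                      ┗━━━━━━━━━━━━━━━━━━━━━━━━
                                               
                                               


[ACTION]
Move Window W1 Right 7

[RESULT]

   ┠───────────────────────────┨       ┃Frank S
   ┃Each component transforms t┃       ┃Dave Sm
   ┃The process manages queue i┃       ┃Alice W
   ┃                           ┃       ┃Dave Da
   ┃The framework tran┏━━━━━━━━━━━━━━━━━━━━━━━━
   ┃The framework proc┃ Sokoban                
   ┃The algorithm vali┠────────────────────────
   ┗━━━━━━━━━━━━━━━━━━┃██████████              
                      ┃█    ◎   █              
                      ┃█        █              
                      ┃█ □□  ◎█ █              
                      ┃█ @  ◎   █              
                      ┃█   █  █ █              
                      ┃█ □      █              
                      ┃██████████              
                      ┃Moves: 0  0/3           
                      ┃                        
                      ┗━━━━━━━━━━━━━━━━━━━━━━━━
                                               
                                               


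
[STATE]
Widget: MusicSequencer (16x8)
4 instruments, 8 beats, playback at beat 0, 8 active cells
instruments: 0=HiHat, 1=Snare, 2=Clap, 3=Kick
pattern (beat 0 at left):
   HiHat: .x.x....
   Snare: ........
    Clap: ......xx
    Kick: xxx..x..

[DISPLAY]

      ▼1234567  
 HiHat·█·█····  
 Snare········  
  Clap······██  
  Kick███··█··  
                
                
                


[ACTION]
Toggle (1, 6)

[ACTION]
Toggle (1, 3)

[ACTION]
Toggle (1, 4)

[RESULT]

      ▼1234567  
 HiHat·█·█····  
 Snare···██·█·  
  Clap······██  
  Kick███··█··  
                
                
                


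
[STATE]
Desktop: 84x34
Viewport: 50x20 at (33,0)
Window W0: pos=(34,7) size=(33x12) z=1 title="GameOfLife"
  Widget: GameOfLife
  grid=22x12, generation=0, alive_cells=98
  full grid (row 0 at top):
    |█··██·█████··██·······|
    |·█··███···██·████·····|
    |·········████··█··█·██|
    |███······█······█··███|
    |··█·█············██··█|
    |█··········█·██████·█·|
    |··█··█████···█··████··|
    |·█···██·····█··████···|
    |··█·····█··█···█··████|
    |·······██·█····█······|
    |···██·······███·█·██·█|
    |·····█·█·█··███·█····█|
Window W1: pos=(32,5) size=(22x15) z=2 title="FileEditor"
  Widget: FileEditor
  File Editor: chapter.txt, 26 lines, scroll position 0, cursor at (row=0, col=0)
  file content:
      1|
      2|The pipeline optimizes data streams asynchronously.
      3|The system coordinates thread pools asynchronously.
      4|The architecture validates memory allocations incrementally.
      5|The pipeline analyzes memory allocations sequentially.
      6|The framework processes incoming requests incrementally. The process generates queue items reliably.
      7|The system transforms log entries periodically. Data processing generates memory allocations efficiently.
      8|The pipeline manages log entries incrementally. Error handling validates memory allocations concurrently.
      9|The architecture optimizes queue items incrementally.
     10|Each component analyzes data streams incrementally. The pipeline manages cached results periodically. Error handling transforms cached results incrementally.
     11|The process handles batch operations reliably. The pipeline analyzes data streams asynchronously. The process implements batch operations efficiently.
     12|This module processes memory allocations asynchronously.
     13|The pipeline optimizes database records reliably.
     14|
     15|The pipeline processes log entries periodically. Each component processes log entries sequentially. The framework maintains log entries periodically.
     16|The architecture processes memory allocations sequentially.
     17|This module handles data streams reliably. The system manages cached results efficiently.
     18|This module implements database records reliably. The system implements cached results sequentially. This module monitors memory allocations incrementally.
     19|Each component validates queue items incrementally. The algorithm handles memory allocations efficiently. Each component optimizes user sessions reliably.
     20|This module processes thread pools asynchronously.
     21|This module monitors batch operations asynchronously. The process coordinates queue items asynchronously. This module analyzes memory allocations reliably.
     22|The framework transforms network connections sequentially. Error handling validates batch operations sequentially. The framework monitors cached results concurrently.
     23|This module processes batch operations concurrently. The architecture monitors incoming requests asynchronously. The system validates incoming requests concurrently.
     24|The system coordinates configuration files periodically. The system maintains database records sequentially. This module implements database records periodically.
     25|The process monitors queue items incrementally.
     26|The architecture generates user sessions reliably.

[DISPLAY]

                                                  
                                                  
                                                  
                                                  
                                                  
━━━━━━━━━━━━━━━━━━━━┓                             
 FileEditor         ┃                             
────────────────────┨━━━━━━━━━━━━┓                
█                  ▲┃            ┃                
The pipeline optimi█┃────────────┨                
The system coordina░┃            ┃                
The architecture va░┃·██         ┃                
The pipeline analyz░┃███         ┃                
The framework proce░┃··█         ┃                
The system transfor░┃·█·         ┃                
The pipeline manage░┃█··         ┃                
The architecture op░┃···         ┃                
Each component anal░┃███         ┃                
The process handles▼┃━━━━━━━━━━━━┛                
━━━━━━━━━━━━━━━━━━━━┛                             


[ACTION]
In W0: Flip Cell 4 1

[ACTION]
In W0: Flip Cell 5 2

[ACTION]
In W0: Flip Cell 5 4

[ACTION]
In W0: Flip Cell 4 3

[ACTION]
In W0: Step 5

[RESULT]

                                                  
                                                  
                                                  
                                                  
                                                  
━━━━━━━━━━━━━━━━━━━━┓                             
 FileEditor         ┃                             
────────────────────┨━━━━━━━━━━━━┓                
█                  ▲┃            ┃                
The pipeline optimi█┃────────────┨                
The system coordina░┃            ┃                
The architecture va░┃···         ┃                
The pipeline analyz░┃···         ┃                
The framework proce░┃···         ┃                
The system transfor░┃···         ┃                
The pipeline manage░┃···         ┃                
The architecture op░┃█··         ┃                
Each component anal░┃███         ┃                
The process handles▼┃━━━━━━━━━━━━┛                
━━━━━━━━━━━━━━━━━━━━┛                             


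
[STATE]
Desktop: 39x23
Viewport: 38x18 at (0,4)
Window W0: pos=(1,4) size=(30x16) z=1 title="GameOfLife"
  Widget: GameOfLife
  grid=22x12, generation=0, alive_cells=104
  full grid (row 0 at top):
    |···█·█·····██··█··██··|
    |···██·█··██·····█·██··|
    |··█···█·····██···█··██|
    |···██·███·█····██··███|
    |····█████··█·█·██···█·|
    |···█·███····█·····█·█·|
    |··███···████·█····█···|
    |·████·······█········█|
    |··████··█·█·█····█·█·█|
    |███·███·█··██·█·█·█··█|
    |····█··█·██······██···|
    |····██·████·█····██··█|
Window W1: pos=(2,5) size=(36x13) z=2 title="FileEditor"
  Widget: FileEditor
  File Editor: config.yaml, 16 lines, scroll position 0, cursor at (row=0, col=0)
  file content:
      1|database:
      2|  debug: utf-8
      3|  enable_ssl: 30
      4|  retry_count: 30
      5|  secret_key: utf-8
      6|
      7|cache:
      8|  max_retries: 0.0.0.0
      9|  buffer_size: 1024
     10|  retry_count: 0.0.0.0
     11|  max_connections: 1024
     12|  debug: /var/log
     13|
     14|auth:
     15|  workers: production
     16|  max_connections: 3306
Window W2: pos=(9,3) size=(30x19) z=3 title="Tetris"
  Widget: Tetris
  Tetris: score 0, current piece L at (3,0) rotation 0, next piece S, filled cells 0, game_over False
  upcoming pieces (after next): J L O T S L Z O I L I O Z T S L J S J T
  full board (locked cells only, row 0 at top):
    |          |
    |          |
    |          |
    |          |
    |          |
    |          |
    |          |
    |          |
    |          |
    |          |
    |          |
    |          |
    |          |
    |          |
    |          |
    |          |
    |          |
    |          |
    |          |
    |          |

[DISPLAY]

 ┏━━━━━━━┃ Tetris                     
 ┃┏━━━━━━┠────────────────────────────
 ┠┃ FileE┃          │Next:            
 ┃┠──────┃          │ ░░              
 ┃┃█ataba┃          │░░               
 ┃┃  debu┃          │                 
 ┃┃  enab┃          │                 
 ┃┃  retr┃          │                 
 ┃┃  secr┃          │Score:           
 ┃┃      ┃          │0                
 ┃┃cache:┃          │                 
 ┃┃  max_┃          │                 
 ┃┃  buff┃          │                 
 ┃┗━━━━━━┃          │                 
 ┃····█··┃          │                 
 ┗━━━━━━━┃          │                 
         ┃          │                 
         ┗━━━━━━━━━━━━━━━━━━━━━━━━━━━━


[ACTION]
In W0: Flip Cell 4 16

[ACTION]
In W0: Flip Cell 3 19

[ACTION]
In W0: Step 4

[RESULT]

 ┏━━━━━━━┃ Tetris                     
 ┃┏━━━━━━┠────────────────────────────
 ┠┃ FileE┃          │Next:            
 ┃┠──────┃          │ ░░              
 ┃┃█ataba┃          │░░               
 ┃┃  debu┃          │                 
 ┃┃  enab┃          │                 
 ┃┃  retr┃          │                 
 ┃┃  secr┃          │Score:           
 ┃┃      ┃          │0                
 ┃┃cache:┃          │                 
 ┃┃  max_┃          │                 
 ┃┃  buff┃          │                 
 ┃┗━━━━━━┃          │                 
 ┃·█····█┃          │                 
 ┗━━━━━━━┃          │                 
         ┃          │                 
         ┗━━━━━━━━━━━━━━━━━━━━━━━━━━━━
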